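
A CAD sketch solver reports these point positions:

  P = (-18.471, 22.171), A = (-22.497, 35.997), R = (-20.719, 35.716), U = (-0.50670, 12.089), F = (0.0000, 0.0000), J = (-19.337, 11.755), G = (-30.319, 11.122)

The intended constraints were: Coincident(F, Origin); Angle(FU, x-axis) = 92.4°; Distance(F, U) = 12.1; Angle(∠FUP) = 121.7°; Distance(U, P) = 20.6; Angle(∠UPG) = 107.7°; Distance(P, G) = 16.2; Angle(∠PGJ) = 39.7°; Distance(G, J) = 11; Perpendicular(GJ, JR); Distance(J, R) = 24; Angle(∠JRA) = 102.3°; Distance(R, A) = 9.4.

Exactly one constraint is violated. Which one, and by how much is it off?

Distance(R, A) = 9.4 — off by 7.60.

F = (0.00, 0.00) ✓; FU at 92.40° ✓; |FU| = 12.10 ✓; ∠FUP = 121.7° ✓; |UP| = 20.60 ✓; ∠UPG = 107.7° ✓; |PG| = 16.20 ✓; ∠PGJ = 39.70° ✓; |GJ| = 11.00 ✓; ∠(GJ, JR) = 90.00° ✓; |JR| = 24.00 ✓; ∠JRA = 102.3° ✓; |RA| = 1.800 ✗.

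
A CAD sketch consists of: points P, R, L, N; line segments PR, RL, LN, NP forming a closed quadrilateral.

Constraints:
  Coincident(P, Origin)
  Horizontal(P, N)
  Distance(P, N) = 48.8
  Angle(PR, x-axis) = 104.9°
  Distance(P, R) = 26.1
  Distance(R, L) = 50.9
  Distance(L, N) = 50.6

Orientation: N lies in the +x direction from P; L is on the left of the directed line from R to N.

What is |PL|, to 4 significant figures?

62.39

P is at the origin; PN is horizontal with |PN| = 48.8 and N in +x, so N = (48.8, 0). PR runs at 104.9° with |PR| = 26.1, so R = (-6.711, 25.22). L is determined by |RL| = 50.9 and |LN| = 50.6 together: it lies at the intersection of circle(R, 50.9) and circle(N, 50.6). With |RN| = 60.97, the foot of the radical line on RN is 30.74 from R and the perpendicular offset is √(50.9² − 30.74²) = 40.57. Taking the left-of-RN solution: L = (38.06, 49.45).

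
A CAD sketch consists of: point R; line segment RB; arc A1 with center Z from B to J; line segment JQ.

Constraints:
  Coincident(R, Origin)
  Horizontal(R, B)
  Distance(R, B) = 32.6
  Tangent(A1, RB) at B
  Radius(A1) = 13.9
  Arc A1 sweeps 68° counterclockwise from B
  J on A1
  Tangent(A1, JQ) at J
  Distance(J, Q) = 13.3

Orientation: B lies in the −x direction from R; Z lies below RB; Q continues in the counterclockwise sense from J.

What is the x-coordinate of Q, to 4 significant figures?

-50.47

On A1, B sits at bearing 90° from Z; a 68° counterclockwise sweep puts J at bearing 158°, so J = Z + 13.9·(cos 158°, sin 158°) = (-45.49, -8.693). Tangency of A1 to JQ means the radius ZJ is perpendicular to JQ, so JQ runs along (−sin 158°, cos 158°); with |JQ| = 13.3, Q = (-50.47, -21.02). So Q.x = -50.47.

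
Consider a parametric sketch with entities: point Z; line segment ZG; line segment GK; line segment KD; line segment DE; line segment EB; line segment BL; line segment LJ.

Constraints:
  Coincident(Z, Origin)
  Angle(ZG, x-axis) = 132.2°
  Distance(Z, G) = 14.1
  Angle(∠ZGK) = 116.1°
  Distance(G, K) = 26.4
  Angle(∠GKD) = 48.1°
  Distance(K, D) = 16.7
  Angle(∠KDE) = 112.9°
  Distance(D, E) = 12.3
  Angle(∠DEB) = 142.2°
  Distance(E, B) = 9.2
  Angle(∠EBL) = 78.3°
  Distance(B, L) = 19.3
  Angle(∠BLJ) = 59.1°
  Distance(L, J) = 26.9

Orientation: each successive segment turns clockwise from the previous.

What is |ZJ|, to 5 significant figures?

19.832

Z is at the origin; ZG runs at 132.2° with length 14.1, so G = (-9.4713, 10.445). ∠ZGK = 116.1° gives GK at 68.300° from the x-axis; with |GK| = 26.4, K = (0.29005, 34.974). ∠GKD = 48.1° gives KD at -63.600° from the x-axis; with |KD| = 16.7, D = (7.7155, 20.016). ∠KDE = 112.9° gives DE at -130.70° from the x-axis; with |DE| = 12.3, E = (-0.30535, 10.691). ∠DEB = 142.2° gives EB at -168.50° from the x-axis; with |EB| = 9.2, B = (-9.3207, 8.8568). ∠EBL = 78.3° gives BL at 89.800° from the x-axis; with |BL| = 19.3, L = (-9.2533, 28.157). ∠BLJ = 59.1° gives LJ at -31.100° from the x-axis; with |LJ| = 26.9, J = (13.780, 14.262). Then |ZJ| = |J − Z| = 19.832.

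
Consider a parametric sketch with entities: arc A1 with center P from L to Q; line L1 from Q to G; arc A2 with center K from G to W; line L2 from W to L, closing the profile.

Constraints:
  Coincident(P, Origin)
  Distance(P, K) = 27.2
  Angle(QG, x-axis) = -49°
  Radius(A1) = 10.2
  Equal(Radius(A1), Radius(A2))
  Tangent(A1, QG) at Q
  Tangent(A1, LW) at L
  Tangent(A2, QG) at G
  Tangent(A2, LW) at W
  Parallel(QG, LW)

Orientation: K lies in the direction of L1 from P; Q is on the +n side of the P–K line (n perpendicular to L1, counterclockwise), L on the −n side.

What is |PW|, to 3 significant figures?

29.0

The slot axis is L1's direction at -49.0°, so u = (cos -49.0°, sin -49.0°) = (0.656, -0.755) and n = (−sin -49.0°, cos -49.0°) = (0.755, 0.656). P is at the origin and K lies 27.2 along u from P, so K = 27.2·u = (17.8, -20.5). Tangency of A1 to both parallel lines with radius 10.2 puts Q and L at P ± 10.2·n: Q = (7.70, 6.69), L = (-7.70, -6.69). Equal radii place G and W the same way about K: G = K + 10.2·n = (25.5, -13.8), W = K − 10.2·n = (10.1, -27.2). Then |PW| = |W − P| = 29.0.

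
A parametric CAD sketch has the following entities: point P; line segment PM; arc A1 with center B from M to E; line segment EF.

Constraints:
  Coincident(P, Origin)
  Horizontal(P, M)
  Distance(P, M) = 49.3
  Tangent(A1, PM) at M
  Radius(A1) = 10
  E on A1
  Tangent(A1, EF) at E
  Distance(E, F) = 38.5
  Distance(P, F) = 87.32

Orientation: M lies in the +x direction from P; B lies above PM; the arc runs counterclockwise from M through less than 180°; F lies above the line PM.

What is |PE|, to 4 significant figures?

57.61

Checks: |BE| = 10.00 ✓; ∠(BE, EF) = 90.00° ✓; |EF| = 38.50 ✓; |PF| = 87.32 ✓.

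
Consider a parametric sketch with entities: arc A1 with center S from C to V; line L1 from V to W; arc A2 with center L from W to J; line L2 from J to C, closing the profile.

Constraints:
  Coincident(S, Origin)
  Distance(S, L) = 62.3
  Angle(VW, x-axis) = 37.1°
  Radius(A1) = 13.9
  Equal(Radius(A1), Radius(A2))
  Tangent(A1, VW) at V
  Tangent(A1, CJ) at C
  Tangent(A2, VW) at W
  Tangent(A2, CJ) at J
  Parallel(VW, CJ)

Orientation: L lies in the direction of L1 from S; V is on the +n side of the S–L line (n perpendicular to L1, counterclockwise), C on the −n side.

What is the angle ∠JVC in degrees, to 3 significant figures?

66.0°

The slot axis is L1's direction at 37.1°, so u = (cos 37.1°, sin 37.1°) = (0.798, 0.603) and n = (−sin 37.1°, cos 37.1°) = (-0.603, 0.798). S is at the origin and L lies 62.3 along u from S, so L = 62.3·u = (49.7, 37.6). Tangency of A1 to both parallel lines with radius 13.9 puts V and C at S ± 13.9·n: V = (-8.38, 11.1), C = (8.38, -11.1). Equal radii place W and J the same way about L: W = L + 13.9·n = (41.3, 48.7), J = L − 13.9·n = (58.1, 26.5). Then cos ∠JVC = VJ·VC / (|VJ||VC|), giving 66.0°.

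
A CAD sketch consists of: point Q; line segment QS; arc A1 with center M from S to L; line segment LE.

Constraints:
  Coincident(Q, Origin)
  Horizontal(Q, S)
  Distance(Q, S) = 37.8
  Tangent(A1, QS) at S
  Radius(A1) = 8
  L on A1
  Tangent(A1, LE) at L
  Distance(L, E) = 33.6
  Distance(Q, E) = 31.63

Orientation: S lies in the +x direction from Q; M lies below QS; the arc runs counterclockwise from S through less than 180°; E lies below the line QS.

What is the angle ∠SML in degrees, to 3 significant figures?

52.3°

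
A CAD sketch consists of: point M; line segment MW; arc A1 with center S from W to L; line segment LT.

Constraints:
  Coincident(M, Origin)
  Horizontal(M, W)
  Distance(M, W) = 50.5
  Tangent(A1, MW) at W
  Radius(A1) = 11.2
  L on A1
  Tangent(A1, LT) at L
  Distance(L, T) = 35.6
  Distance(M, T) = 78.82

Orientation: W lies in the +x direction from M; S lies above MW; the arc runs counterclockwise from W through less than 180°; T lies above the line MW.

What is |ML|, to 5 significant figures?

62.557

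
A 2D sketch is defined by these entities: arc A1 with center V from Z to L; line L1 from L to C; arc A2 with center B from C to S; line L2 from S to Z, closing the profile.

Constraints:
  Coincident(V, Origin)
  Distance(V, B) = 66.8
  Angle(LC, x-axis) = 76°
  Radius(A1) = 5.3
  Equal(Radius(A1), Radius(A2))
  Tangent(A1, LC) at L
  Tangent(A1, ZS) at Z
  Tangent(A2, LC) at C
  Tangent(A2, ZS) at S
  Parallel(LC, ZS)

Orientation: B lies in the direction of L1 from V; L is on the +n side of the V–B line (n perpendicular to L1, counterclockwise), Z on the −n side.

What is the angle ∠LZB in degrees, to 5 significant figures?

85.464°

The slot axis is L1's direction at 76.0°, so u = (cos 76.0°, sin 76.0°) = (0.24192, 0.97030) and n = (−sin 76.0°, cos 76.0°) = (-0.97030, 0.24192). V is at the origin and B lies 66.8 along u from V, so B = 66.8·u = (16.160, 64.816). Tangency of A1 to both parallel lines with radius 5.3 puts L and Z at V ± 5.3·n: L = (-5.1426, 1.2822), Z = (5.1426, -1.2822). Then cos ∠LZB = ZL·ZB / (|ZL||ZB|), giving 85.464°.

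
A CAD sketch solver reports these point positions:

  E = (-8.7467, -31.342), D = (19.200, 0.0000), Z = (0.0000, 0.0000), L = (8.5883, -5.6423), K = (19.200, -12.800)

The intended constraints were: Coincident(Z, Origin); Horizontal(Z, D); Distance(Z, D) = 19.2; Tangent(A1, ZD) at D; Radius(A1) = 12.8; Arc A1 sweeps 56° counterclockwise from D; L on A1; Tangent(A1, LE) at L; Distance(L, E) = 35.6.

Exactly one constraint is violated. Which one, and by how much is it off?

Distance(L, E) = 35.6 — off by 4.60.

Z = (0.00, 0.00) ✓; Z.y = 0.00, D.y = 0.00 ✓; |ZD| = 19.20 ✓; ∠(KD, DZ) = 90.00° ✓; |KD| = 12.80 ✓; bearing(K→L) − bearing(K→D) = 56.00° ✓; |KL| = 12.80 ✓; ∠(KL, LE) = 90.00° ✓; |LE| = 31.00 ✗.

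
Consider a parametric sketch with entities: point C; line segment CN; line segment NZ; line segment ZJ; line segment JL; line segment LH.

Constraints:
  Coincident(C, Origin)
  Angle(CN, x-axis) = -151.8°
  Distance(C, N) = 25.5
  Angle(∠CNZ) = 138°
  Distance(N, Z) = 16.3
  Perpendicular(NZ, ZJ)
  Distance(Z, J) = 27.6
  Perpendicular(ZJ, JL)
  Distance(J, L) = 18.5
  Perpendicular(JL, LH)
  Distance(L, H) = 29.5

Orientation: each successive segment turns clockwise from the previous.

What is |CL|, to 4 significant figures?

19.79

NZ is perpendicular to ZJ, so ZJ runs at 76.20°; with |ZJ| = 27.6, J = (-31.72, 18.64). ZJ ⟂ JL, so JL runs at -13.80°; with |JL| = 18.5, L = (-13.75, 14.23). Then |CL| = |L − C| = 19.79.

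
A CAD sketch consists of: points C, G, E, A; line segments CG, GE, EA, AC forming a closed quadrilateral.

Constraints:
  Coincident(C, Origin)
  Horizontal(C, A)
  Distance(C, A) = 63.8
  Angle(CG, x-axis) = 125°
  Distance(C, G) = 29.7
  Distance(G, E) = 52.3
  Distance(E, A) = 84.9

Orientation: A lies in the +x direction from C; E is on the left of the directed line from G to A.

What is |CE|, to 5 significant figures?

68.692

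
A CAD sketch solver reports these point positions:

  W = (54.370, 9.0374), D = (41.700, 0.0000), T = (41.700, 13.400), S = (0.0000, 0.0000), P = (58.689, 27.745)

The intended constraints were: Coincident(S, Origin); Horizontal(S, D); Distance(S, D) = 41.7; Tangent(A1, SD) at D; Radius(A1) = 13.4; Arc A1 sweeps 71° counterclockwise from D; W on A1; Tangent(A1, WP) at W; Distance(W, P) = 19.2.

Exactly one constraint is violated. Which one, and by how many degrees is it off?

Tangent(A1, WP) at W — off by 6.00°.

S = (0.00, 0.00) ✓; S.y = 0.00, D.y = 0.00 ✓; |SD| = 41.70 ✓; ∠(TD, DS) = 90.00° ✓; |TD| = 13.40 ✓; bearing(T→W) − bearing(T→D) = 71.00° ✓; |TW| = 13.40 ✓; ∠(TW, WP) = 84.00° ✗; |WP| = 19.20 ✓.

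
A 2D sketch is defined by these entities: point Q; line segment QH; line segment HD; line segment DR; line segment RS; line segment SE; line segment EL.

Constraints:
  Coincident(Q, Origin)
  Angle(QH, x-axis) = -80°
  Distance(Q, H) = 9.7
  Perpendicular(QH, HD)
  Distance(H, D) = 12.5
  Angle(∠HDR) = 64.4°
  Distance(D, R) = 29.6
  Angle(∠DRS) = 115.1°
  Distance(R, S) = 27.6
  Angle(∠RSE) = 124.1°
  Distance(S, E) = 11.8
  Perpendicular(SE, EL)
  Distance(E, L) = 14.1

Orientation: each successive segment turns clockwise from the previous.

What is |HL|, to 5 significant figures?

24.330

Q is at the origin; QH runs at -80.0° with length 9.7, so H = (1.6844, -9.5526). QH ⟂ HD, so HD runs at -170.00°; with |HD| = 12.5, D = (-10.626, -11.723). ∠HDR = 64.4° gives DR at 74.400° from the x-axis; with |DR| = 29.6, R = (-2.6657, 16.786). ∠DRS = 115.1° gives RS at 9.5000° from the x-axis; with |RS| = 27.6, S = (24.556, 21.342). ∠RSE = 124.1° gives SE at -46.400° from the x-axis; with |SE| = 11.8, E = (32.693, 12.796). SE ⟂ EL, so EL runs at -136.40°; with |EL| = 14.1, L = (22.482, 3.0728). Then |HL| = |L − H| = 24.330.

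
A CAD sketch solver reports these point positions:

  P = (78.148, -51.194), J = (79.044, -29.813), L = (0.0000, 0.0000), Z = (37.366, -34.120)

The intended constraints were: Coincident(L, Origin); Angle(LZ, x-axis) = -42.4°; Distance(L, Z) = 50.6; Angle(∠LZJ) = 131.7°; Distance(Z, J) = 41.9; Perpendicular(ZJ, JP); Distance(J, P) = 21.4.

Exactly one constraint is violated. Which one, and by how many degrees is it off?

Perpendicular(ZJ, JP) — off by 8.30°.

L = (0.00, 0.00) ✓; LZ at -42.40° ✓; |LZ| = 50.60 ✓; ∠LZJ = 131.7° ✓; |ZJ| = 41.90 ✓; ∠(ZJ, JP) = 98.30° ✗; |JP| = 21.40 ✓.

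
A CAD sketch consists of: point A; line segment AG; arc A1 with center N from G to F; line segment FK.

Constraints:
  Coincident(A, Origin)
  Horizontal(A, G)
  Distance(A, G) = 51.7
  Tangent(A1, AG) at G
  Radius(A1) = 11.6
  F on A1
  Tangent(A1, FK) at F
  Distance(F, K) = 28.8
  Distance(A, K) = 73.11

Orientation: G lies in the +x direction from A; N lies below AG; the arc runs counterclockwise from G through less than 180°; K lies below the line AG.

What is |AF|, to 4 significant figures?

46.48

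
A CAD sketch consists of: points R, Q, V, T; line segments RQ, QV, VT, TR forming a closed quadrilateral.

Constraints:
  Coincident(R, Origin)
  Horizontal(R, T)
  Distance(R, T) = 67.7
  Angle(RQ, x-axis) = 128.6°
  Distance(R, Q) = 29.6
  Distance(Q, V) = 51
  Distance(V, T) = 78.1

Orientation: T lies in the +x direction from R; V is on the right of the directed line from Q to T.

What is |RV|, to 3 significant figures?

26.9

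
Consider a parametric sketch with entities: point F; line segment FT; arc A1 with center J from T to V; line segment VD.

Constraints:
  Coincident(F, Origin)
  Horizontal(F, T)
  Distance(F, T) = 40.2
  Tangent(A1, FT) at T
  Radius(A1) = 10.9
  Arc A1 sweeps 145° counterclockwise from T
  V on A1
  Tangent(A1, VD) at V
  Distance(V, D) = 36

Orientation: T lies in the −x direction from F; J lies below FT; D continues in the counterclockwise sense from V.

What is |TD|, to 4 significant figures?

46.67

F is at the origin; FT is horizontal with |FT| = 40.2 and T on the −x side, so T = (-40.20, 0.000). Tangency of A1 to FT means the radius JT is perpendicular to FT, so J = T + (0, -10.9) = (-40.20, -10.90). On A1, T sits at bearing 90° from J; a 145° counterclockwise sweep puts V at bearing 235°, so V = J + 10.9·(cos 235°, sin 235°) = (-46.45, -19.83). Tangency of A1 to VD means the radius JV is perpendicular to VD, so VD runs along (−sin 235°, cos 235°); with |VD| = 36.0, D = (-16.96, -40.48). Then |TD| = |D − T| = 46.67.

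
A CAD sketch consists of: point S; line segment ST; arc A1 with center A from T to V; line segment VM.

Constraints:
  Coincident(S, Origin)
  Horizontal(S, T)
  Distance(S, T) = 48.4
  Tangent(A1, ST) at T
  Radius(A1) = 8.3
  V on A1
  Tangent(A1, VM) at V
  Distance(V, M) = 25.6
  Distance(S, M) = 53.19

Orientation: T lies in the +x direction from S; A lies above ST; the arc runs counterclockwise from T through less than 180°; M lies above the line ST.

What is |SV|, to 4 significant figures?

56.76

Checks: |AV| = 8.300 ✓; ∠(AV, VM) = 90.00° ✓; |VM| = 25.60 ✓; |SM| = 53.19 ✓.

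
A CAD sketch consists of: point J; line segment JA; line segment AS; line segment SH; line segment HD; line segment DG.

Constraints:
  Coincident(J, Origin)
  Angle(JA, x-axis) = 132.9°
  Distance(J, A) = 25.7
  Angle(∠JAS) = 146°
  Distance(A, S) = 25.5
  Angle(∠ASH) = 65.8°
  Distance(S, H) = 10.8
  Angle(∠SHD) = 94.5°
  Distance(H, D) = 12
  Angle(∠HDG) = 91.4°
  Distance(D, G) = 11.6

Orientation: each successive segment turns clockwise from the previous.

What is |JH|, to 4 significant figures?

42.62

J is at the origin; JA runs at 132.9° with length 25.7, so A = (-17.49, 18.83). ∠JAS = 146.0° gives AS at 98.90° from the x-axis; with |AS| = 25.5, S = (-21.44, 44.02). ∠ASH = 65.8° gives SH at -15.30° from the x-axis; with |SH| = 10.8, H = (-11.02, 41.17). Then |JH| = |H − J| = 42.62.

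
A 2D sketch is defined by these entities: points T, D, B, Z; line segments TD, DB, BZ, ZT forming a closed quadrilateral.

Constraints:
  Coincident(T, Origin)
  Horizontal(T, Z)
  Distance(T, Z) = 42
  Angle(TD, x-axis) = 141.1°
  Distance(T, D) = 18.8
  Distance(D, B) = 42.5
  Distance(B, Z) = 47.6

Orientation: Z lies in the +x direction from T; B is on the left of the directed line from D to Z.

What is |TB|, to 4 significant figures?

43.75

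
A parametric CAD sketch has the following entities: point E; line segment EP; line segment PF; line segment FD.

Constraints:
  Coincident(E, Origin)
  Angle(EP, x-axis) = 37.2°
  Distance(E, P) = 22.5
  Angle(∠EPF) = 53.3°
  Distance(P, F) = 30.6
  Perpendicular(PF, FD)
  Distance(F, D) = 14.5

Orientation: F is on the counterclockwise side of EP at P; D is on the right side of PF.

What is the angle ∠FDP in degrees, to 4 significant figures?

64.65°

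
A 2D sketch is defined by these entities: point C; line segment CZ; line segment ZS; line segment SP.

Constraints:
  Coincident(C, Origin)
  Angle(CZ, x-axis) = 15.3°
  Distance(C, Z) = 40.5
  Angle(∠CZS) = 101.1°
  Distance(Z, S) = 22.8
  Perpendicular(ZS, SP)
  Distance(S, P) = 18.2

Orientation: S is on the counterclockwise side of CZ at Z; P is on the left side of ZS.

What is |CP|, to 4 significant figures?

37.42

∠CZS = 101.1°, so ZS runs at 15.3° + (180° − 101.1°) = 94.20° from the x-axis; with |ZS| = 22.8, S = Z + 22.8·(cos 94.20°, sin 94.20°) = (37.39, 33.43). ZS is perpendicular to SP; with |SP| = 18.2 on the left of ZS, P = S + 18.2·(-0.9973, -0.07324) = (19.24, 32.09). Then |CP| = |P − C| = 37.42.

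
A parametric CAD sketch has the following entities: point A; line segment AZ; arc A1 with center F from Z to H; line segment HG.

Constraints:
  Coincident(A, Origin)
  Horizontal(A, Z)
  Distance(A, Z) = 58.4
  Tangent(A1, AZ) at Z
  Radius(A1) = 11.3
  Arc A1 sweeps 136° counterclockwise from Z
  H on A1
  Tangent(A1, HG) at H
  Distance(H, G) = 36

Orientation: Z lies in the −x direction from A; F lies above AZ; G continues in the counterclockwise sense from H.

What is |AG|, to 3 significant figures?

88.4

A is at the origin; A and Z share the same y with |AZ| = 58.4 and Z on the −x side, so Z = (-58.4, 0.00). A1 meets AZ tangentially, so FZ is at right angles to AZ, so F = Z + (0, 11.3) = (-58.4, 11.3). On A1, Z sits at bearing -90° from F; a 136° counterclockwise sweep puts H at bearing 46°, so H = F + 11.3·(cos 46°, sin 46°) = (-50.6, 19.4). The tangent condition forces FH to be normal to HG, so HG runs along (−sin 46°, cos 46°); with |HG| = 36.0, G = (-76.4, 44.4). Then |AG| = |G − A| = 88.4.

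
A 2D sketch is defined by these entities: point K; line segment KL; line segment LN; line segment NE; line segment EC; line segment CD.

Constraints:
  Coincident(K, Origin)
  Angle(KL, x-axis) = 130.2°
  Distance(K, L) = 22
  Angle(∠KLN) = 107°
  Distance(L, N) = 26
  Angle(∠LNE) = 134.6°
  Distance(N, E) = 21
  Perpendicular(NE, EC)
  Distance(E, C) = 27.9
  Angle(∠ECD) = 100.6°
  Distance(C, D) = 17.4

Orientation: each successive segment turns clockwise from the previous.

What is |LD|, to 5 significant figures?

25.480

K is at the origin; KL runs at 130.2° with length 22.0, so L = (-14.200, 16.804). ∠KLN = 107.0° gives LN at 57.200° from the x-axis; with |LN| = 26.0, N = (-0.11566, 38.658). ∠LNE = 134.6° gives NE at 11.800° from the x-axis; with |NE| = 21.0, E = (20.441, 42.953). NE is perpendicular to EC, so EC runs at -78.200°; with |EC| = 27.9, C = (26.146, 15.642). ∠ECD = 100.6° gives CD at -157.60° from the x-axis; with |CD| = 17.4, D = (10.059, 9.0116). Then |LD| = |D − L| = 25.480.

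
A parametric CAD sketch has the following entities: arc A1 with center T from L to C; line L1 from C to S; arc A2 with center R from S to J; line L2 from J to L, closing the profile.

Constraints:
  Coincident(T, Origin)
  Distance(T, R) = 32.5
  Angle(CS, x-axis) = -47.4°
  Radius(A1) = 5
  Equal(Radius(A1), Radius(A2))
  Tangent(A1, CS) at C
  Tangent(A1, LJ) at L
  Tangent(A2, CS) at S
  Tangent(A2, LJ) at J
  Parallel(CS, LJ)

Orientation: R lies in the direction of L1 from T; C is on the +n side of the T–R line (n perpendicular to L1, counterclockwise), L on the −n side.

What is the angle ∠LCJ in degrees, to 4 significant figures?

72.90°

The slot axis is L1's direction at -47.4°, so u = (cos -47.4°, sin -47.4°) = (0.6769, -0.7361) and n = (−sin -47.4°, cos -47.4°) = (0.7361, 0.6769). T is at the origin and R lies 32.5 along u from T, so R = 32.5·u = (22.00, -23.92). Tangency of A1 to both parallel lines with radius 5.0 puts C and L at T ± 5.0·n: C = (3.680, 3.384), L = (-3.680, -3.384). Equal radii place S and J the same way about R: S = R + 5.0·n = (25.68, -20.54), J = R − 5.0·n = (18.32, -27.31). Then cos ∠LCJ = CL·CJ / (|CL||CJ|), giving 72.90°.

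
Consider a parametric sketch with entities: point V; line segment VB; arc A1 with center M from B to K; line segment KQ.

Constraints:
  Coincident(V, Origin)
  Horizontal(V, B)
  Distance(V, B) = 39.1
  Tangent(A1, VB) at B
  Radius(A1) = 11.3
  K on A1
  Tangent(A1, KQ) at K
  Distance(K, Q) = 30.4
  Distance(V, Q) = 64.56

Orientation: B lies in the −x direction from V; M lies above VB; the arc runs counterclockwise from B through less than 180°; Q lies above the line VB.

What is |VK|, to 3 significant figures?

35.3

Checks: |MK| = 11.30 ✓; ∠(MK, KQ) = 90.00° ✓; |KQ| = 30.40 ✓; |VQ| = 64.56 ✓.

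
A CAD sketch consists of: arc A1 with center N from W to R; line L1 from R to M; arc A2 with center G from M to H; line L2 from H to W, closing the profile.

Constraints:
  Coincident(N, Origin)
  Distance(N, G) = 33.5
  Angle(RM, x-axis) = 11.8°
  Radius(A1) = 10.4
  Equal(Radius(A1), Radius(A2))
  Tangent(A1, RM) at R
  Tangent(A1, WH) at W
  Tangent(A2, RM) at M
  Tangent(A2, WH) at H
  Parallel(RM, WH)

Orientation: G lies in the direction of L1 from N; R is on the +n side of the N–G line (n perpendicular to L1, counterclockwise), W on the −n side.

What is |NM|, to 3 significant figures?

35.1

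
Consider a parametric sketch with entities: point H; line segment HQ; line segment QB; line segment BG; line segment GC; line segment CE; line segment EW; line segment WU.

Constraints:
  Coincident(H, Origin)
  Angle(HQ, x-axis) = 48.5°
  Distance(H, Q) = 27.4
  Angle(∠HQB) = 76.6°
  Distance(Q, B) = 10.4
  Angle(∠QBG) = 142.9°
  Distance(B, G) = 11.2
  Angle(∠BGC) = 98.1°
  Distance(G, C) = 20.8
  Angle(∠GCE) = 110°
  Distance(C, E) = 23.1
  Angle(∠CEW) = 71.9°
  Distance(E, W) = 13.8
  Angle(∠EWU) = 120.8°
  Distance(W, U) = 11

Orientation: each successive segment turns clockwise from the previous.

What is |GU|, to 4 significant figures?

15.72

H is at the origin; HQ runs at 48.5° with length 27.4, so Q = (18.16, 20.52). ∠HQB = 76.6° gives QB at -54.90° from the x-axis; with |QB| = 10.4, B = (24.14, 12.01). ∠QBG = 142.9° gives BG at -92.00° from the x-axis; with |BG| = 11.2, G = (23.74, 0.8195). ∠BGC = 98.1° gives GC at -173.9° from the x-axis; with |GC| = 20.8, C = (3.063, -1.391). ∠GCE = 110.0° gives CE at 116.1° from the x-axis; with |CE| = 23.1, E = (-7.100, 19.35). ∠CEW = 71.9° gives EW at 8.000° from the x-axis; with |EW| = 13.8, W = (6.566, 21.27). ∠EWU = 120.8° gives WU at -51.20° from the x-axis; with |WU| = 11.0, U = (13.46, 12.70). Then |GU| = |U − G| = 15.72.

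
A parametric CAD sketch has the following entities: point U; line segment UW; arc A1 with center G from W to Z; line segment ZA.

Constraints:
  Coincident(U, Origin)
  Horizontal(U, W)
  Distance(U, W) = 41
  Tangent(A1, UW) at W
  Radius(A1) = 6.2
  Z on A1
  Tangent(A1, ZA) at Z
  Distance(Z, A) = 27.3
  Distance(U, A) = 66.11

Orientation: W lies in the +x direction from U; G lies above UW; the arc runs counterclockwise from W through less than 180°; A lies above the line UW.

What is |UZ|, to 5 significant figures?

46.340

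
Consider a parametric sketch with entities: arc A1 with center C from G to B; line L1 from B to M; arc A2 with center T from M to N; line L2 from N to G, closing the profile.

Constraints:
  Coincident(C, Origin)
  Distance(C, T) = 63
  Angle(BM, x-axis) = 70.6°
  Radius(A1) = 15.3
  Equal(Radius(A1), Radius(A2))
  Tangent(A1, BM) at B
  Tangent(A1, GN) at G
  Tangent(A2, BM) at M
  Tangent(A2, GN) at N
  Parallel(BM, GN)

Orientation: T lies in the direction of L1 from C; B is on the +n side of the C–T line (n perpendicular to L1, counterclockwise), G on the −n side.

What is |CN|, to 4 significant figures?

64.83

Tangency of A1 to both parallel lines with radius 15.3 puts B and G at C ± 15.3·n: B = (-14.43, 5.082), G = (14.43, -5.082). Equal radii place M and N the same way about T: M = T + 15.3·n = (6.495, 64.51), N = T − 15.3·n = (35.36, 54.34). Then |CN| = |N − C| = 64.83.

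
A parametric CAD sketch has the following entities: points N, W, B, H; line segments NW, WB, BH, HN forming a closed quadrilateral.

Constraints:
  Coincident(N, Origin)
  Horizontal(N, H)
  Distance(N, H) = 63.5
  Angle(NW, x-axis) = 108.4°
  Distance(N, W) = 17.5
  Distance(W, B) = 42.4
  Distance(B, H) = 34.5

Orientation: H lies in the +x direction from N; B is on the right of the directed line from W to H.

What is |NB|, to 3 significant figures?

30.5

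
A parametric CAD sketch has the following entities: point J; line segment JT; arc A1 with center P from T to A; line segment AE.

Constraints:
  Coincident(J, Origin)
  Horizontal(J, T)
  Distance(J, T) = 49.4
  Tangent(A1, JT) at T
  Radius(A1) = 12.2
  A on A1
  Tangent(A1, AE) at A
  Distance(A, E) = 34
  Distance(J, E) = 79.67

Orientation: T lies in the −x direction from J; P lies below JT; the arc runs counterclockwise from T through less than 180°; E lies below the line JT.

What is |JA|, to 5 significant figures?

62.355

Checks: ∠(PT, TJ) = 90.00° ✓; |PT| = 12.20 ✓; |PA| = 12.20 ✓; ∠(PA, AE) = 90.00° ✓; |AE| = 34.00 ✓; |JE| = 79.67 ✓.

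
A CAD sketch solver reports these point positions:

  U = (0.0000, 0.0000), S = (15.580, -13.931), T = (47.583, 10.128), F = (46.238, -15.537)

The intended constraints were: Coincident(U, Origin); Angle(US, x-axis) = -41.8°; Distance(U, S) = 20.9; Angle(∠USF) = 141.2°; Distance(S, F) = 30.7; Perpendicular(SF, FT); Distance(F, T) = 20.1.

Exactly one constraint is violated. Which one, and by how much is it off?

Distance(F, T) = 20.1 — off by 5.60.

U = (0.00, 0.00) ✓; US at -41.80° ✓; |US| = 20.90 ✓; ∠USF = 141.2° ✓; |SF| = 30.70 ✓; ∠(SF, FT) = 90.00° ✓; |FT| = 25.70 ✗.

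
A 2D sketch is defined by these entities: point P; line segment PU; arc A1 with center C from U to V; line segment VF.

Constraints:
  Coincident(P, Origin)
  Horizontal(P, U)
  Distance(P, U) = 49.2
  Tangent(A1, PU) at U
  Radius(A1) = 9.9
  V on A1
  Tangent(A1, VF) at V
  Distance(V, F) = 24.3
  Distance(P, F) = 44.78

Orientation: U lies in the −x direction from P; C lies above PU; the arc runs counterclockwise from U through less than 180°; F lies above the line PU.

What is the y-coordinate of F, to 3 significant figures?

30.4

P is at the origin; PU is horizontal with |PU| = 49.2 and U on the −x side, so U = (-49.2, 0.00). Since A1 is tangent to PU there, CU ⟂ PU, so C = U + (0, 9.9) = (-49.2, 9.90). Since CV ⟂ VF (tangency), |CF| = √(9.9² + 24.3²) = 26.2 regardless of where V sits on A1. So F lies on both circle(P, 44.78) and circle(C, 26.2); the above-PU intersection is F = (-32.9, 30.4). V is the foot of the tangent from F: V = (-39.7, 7.11).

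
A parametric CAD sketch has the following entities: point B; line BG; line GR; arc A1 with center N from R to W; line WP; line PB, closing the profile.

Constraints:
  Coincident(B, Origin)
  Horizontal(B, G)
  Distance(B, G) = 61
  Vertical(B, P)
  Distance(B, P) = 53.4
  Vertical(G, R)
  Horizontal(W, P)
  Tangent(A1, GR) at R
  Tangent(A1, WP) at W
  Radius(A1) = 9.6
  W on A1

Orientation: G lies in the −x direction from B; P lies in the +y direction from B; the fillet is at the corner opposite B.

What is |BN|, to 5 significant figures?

67.531

B is at the origin; B and G share the same y with |BG| = 61.0 and G on the −x side, so G = (-61.000, 0.0000). B and P share the same x with |BP| = 53.4 and P on the +y side, so P = (0.0000, 53.400). The virtual corner opposite B is at (-61.000, 53.400). Tangency of A1 to GR means the radius NR is perpendicular to GR and the tangent condition forces NW to be normal to WP, with radius 9.6, so the center N sits 9.6 in from both sides at N = (-51.400, 43.800). Then |BN| = |N − B| = 67.531.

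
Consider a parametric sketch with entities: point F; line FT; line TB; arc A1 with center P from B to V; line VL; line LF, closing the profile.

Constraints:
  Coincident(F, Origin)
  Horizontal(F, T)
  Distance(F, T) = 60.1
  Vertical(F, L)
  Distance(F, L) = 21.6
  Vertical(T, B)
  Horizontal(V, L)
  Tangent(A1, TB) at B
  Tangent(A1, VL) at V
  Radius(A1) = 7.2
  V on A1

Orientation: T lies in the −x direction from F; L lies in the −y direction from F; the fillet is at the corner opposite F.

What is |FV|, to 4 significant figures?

57.14

The virtual corner opposite F is at (-60.10, -21.60). A1 meets TB tangentially, so PB is at right angles to TB and tangency of A1 to VL means the radius PV is perpendicular to VL, with radius 7.2, so the center P sits 7.2 in from both sides at P = (-52.90, -14.40). That places the tangent points at B = (-60.10, -14.40) on TB and V = (-52.90, -21.60) on VL. Then |FV| = |V − F| = 57.14.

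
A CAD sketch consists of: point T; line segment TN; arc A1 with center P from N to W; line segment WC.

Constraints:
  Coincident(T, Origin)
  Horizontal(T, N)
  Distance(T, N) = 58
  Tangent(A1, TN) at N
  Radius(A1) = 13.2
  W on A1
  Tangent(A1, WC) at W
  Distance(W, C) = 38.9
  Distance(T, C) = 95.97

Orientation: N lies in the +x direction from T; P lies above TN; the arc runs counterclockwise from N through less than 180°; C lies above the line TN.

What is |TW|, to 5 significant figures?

70.604

Checks: T = (0.00, 0.00) ✓; |PW| = 13.20 ✓; ∠(PW, WC) = 90.00° ✓; |WC| = 38.90 ✓; |TC| = 95.97 ✓.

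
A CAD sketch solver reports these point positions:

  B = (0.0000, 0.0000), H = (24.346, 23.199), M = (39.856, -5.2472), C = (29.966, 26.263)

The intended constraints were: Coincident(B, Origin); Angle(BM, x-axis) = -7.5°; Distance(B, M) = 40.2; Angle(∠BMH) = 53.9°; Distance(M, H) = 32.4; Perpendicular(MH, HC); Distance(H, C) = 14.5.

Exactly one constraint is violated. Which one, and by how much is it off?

Distance(H, C) = 14.5 — off by 8.10.

B = (0.00, 0.00) ✓; BM at -7.500° ✓; |BM| = 40.20 ✓; ∠BMH = 53.90° ✓; |MH| = 32.40 ✓; ∠(MH, HC) = 90.00° ✓; |HC| = 6.401 ✗.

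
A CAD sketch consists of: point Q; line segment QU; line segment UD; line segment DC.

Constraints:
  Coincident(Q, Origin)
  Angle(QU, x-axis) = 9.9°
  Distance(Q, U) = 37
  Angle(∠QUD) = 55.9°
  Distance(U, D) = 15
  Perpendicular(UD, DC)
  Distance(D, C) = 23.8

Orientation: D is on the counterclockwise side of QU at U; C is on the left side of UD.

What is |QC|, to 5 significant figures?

8.9303

Q is at the origin; QU runs at 9.9° with length 37.0, so U = 37.0·(cos 9.9°, sin 9.9°) = (36.449, 6.3614). ∠QUD = 55.9°, so UD runs at 9.9° + (180° − 55.9°) = 134.00° from the x-axis; with |UD| = 15.0, D = U + 15.0·(cos 134.00°, sin 134.00°) = (26.029, 17.151). UD is perpendicular to DC; with |DC| = 23.8 on the left of UD, C = D + 23.8·(-0.71934, -0.69466) = (8.9089, 0.61860). Then |QC| = |C − Q| = 8.9303.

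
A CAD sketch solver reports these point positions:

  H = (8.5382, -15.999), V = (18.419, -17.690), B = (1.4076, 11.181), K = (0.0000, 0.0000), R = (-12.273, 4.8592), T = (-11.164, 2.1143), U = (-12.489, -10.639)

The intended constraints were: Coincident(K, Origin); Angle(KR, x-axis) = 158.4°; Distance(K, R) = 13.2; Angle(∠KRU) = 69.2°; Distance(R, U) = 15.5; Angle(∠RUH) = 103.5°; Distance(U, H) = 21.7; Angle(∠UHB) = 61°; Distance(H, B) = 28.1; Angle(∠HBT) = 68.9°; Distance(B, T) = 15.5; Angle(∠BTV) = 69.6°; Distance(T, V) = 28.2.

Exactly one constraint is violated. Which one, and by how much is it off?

Distance(T, V) = 28.2 — off by 7.40.

K = (0.00, 0.00) ✓; KR at 158.4° ✓; |KR| = 13.20 ✓; ∠KRU = 69.20° ✓; |RU| = 15.50 ✓; ∠RUH = 103.5° ✓; |UH| = 21.70 ✓; ∠UHB = 61.00° ✓; |HB| = 28.10 ✓; ∠HBT = 68.90° ✓; |BT| = 15.50 ✓; ∠BTV = 69.60° ✓; |TV| = 35.60 ✗.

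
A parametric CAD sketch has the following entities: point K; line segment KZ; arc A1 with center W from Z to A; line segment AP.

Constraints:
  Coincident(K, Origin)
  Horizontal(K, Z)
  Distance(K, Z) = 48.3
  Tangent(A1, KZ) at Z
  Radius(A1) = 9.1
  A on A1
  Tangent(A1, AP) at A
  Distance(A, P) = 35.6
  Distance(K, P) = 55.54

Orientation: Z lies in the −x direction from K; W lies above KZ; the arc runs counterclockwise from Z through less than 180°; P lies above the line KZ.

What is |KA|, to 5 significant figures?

40.070

K is at the origin; K and Z share the same y with |KZ| = 48.3 and Z on the −x side, so Z = (-48.300, 0.0000). The tangent condition forces WZ to be normal to KZ, so W = Z + (0, 9.1) = (-48.300, 9.1000). Since WA ⟂ AP (tangency), |WP| = √(9.1² + 35.6²) = 36.745 regardless of where A sits on A1. So P lies on both circle(K, 55.54) and circle(W, 36.745); the above-KZ intersection is P = (-34.809, 43.278). A is the foot of the tangent from P: A = (-39.272, 7.9592).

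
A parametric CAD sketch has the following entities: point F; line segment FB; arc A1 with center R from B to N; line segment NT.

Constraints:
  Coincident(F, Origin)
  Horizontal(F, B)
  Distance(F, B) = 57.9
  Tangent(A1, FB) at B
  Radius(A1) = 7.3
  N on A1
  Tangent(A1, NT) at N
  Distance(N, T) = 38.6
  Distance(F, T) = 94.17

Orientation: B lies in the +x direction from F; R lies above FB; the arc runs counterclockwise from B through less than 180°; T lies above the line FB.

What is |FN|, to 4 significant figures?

63.47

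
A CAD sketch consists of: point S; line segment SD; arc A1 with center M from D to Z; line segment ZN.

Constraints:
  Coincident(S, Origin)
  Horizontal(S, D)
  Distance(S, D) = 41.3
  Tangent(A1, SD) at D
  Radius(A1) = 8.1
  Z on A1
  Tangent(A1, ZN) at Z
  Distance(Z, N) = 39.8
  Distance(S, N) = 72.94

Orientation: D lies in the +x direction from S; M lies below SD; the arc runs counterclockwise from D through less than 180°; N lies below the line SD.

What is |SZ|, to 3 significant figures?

36.8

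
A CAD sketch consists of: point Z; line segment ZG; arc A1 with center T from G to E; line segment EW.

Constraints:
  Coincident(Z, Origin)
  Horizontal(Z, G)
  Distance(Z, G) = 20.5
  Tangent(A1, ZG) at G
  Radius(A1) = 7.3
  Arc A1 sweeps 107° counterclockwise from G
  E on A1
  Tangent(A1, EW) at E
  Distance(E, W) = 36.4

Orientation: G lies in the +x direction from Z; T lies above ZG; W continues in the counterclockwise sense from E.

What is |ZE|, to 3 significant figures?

29.1

Z is at the origin; ZG is horizontal with |ZG| = 20.5 and G on the +x side, so G = (20.5, 0.00). A1 meets ZG tangentially, so TG is at right angles to ZG, so T = G + (0, 7.3) = (20.5, 7.30). On A1, G sits at bearing -90° from T; a 107° counterclockwise sweep puts E at bearing 17°, so E = T + 7.3·(cos 17°, sin 17°) = (27.5, 9.43). Then |ZE| = |E − Z| = 29.1.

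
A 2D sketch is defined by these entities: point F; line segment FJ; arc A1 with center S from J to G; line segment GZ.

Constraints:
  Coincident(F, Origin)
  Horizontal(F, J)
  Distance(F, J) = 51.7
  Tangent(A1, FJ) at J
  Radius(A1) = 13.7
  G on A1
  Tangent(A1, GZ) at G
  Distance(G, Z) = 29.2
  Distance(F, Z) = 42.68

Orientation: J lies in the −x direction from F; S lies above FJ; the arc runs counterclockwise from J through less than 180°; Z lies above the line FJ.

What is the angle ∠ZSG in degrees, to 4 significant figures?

64.87°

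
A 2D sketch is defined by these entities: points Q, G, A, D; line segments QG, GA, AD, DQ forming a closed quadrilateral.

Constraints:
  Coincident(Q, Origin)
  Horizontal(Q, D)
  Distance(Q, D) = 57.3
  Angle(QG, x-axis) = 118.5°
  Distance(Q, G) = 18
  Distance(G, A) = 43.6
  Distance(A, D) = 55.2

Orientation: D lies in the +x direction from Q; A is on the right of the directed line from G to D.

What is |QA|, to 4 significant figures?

25.79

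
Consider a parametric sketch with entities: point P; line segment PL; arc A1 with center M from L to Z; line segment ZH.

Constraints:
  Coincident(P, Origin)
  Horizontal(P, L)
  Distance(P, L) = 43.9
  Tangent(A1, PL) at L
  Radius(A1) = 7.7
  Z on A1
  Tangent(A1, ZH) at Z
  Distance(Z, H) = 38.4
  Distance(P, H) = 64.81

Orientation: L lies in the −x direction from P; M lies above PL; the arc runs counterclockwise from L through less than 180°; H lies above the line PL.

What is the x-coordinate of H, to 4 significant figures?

-44.78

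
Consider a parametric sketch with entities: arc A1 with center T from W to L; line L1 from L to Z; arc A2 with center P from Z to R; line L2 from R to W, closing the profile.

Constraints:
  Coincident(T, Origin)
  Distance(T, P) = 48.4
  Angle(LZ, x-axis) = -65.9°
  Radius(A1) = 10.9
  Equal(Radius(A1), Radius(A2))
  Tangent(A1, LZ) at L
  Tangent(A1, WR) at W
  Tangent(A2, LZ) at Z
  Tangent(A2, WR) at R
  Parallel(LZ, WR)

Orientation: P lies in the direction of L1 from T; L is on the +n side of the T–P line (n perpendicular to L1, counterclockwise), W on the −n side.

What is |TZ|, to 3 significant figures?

49.6

The slot axis is L1's direction at -65.9°, so u = (cos -65.9°, sin -65.9°) = (0.408, -0.913) and n = (−sin -65.9°, cos -65.9°) = (0.913, 0.408). T is at the origin and P lies 48.4 along u from T, so P = 48.4·u = (19.8, -44.2). Tangency of A1 to both parallel lines with radius 10.9 puts L and W at T ± 10.9·n: L = (9.95, 4.45), W = (-9.95, -4.45). Equal radii place Z and R the same way about P: Z = P + 10.9·n = (29.7, -39.7), R = P − 10.9·n = (9.81, -48.6). Then |TZ| = |Z − T| = 49.6.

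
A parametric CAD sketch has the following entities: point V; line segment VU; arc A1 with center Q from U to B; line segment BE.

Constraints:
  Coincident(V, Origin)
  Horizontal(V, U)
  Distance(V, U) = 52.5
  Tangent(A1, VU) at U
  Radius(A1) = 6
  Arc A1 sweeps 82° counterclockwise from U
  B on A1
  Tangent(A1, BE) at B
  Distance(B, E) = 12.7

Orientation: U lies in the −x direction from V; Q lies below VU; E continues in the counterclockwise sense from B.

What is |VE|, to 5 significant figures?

62.769

V is at the origin; VU is horizontal with |VU| = 52.5 and U on the −x side, so U = (-52.500, 0.0000). Tangency of A1 to VU means the radius QU is perpendicular to VU, so Q = U + (0, -6) = (-52.500, -6.0000). On A1, U sits at bearing 90° from Q; an 82° counterclockwise sweep puts B at bearing 172°, so B = Q + 6.0·(cos 172°, sin 172°) = (-58.442, -5.1650). Tangency of A1 to BE means the radius QB is perpendicular to BE, so BE runs along (−sin 172°, cos 172°); with |BE| = 12.7, E = (-60.209, -17.741). Then |VE| = |E − V| = 62.769.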